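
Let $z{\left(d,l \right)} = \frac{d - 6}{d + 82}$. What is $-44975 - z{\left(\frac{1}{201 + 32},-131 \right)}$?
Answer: $- \frac{78121448}{1737} \approx -44975.0$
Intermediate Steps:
$z{\left(d,l \right)} = \frac{-6 + d}{82 + d}$
$-44975 - z{\left(\frac{1}{201 + 32},-131 \right)} = -44975 - \frac{-6 + \frac{1}{201 + 32}}{82 + \frac{1}{201 + 32}} = -44975 - \frac{-6 + \frac{1}{233}}{82 + \frac{1}{233}} = -44975 - \frac{1}{\frac{19107}{233}} \left(- \frac{1397}{233}\right) = -44975 - \frac{233}{19107} \left(- \frac{1397}{233}\right) = -44975 - - \frac{127}{1737} = -44975 + \frac{127}{1737} = - \frac{78121448}{1737}$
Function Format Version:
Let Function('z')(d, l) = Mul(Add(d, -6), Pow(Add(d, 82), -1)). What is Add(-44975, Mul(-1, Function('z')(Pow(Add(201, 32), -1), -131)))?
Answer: Rational(-78121448, 1737) ≈ -44975.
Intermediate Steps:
Function('z')(d, l) = Mul(Pow(Add(82, d), -1), Add(-6, d)) (Function('z')(d, l) = Mul(Add(-6, d), Pow(Add(82, d), -1)) = Mul(Pow(Add(82, d), -1), Add(-6, d)))
Add(-44975, Mul(-1, Function('z')(Pow(Add(201, 32), -1), -131))) = Add(-44975, Mul(-1, Mul(Pow(Add(82, Pow(Add(201, 32), -1)), -1), Add(-6, Pow(Add(201, 32), -1))))) = Add(-44975, Mul(-1, Mul(Pow(Add(82, Pow(233, -1)), -1), Add(-6, Pow(233, -1))))) = Add(-44975, Mul(-1, Mul(Pow(Add(82, Rational(1, 233)), -1), Add(-6, Rational(1, 233))))) = Add(-44975, Mul(-1, Mul(Pow(Rational(19107, 233), -1), Rational(-1397, 233)))) = Add(-44975, Mul(-1, Mul(Rational(233, 19107), Rational(-1397, 233)))) = Add(-44975, Mul(-1, Rational(-127, 1737))) = Add(-44975, Rational(127, 1737)) = Rational(-78121448, 1737)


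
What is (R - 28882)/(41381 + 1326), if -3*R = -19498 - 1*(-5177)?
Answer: -72325/128121 ≈ -0.56451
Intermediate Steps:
R = 14321/3 (R = -(-19498 - 1*(-5177))/3 = -(-19498 + 5177)/3 = -⅓*(-14321) = 14321/3 ≈ 4773.7)
(R - 28882)/(41381 + 1326) = (14321/3 - 28882)/(41381 + 1326) = -72325/3/42707 = -72325/3*1/42707 = -72325/128121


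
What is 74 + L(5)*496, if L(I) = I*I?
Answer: 12474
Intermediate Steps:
L(I) = I²
74 + L(5)*496 = 74 + 5²*496 = 74 + 25*496 = 74 + 12400 = 12474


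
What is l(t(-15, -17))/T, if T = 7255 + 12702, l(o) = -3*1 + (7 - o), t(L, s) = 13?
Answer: -9/19957 ≈ -0.00045097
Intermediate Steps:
l(o) = 4 - o (l(o) = -3 + (7 - o) = 4 - o)
T = 19957
l(t(-15, -17))/T = (4 - 1*13)/19957 = (4 - 13)*(1/19957) = -9*1/19957 = -9/19957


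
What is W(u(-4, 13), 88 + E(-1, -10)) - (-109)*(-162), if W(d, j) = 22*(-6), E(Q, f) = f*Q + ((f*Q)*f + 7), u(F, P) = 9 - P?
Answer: -17790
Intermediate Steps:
E(Q, f) = 7 + Q*f + Q*f² (E(Q, f) = Q*f + ((Q*f)*f + 7) = Q*f + (Q*f² + 7) = Q*f + (7 + Q*f²) = 7 + Q*f + Q*f²)
W(d, j) = -132
W(u(-4, 13), 88 + E(-1, -10)) - (-109)*(-162) = -132 - (-109)*(-162) = -132 - 1*17658 = -132 - 17658 = -17790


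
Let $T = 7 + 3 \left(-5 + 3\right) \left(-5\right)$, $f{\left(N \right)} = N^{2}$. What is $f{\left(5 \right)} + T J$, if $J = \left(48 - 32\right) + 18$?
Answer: $1283$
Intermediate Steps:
$J = 34$ ($J = 16 + 18 = 34$)
$T = 37$ ($T = 7 + 3 \left(\left(-2\right) \left(-5\right)\right) = 7 + 3 \cdot 10 = 7 + 30 = 37$)
$f{\left(5 \right)} + T J = 5^{2} + 37 \cdot 34 = 25 + 1258 = 1283$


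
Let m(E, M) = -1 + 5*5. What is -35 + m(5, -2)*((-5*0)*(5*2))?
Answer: -35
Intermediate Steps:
m(E, M) = 24 (m(E, M) = -1 + 25 = 24)
-35 + m(5, -2)*((-5*0)*(5*2)) = -35 + 24*((-5*0)*(5*2)) = -35 + 24*(0*10) = -35 + 24*0 = -35 + 0 = -35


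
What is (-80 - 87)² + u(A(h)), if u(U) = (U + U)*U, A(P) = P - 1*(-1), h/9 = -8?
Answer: 37971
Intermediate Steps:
h = -72 (h = 9*(-8) = -72)
A(P) = 1 + P (A(P) = P + 1 = 1 + P)
u(U) = 2*U² (u(U) = (2*U)*U = 2*U²)
(-80 - 87)² + u(A(h)) = (-80 - 87)² + 2*(1 - 72)² = (-167)² + 2*(-71)² = 27889 + 2*5041 = 27889 + 10082 = 37971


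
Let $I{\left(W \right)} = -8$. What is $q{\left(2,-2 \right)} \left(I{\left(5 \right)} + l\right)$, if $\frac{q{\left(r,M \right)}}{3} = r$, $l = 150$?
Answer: $852$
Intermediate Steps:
$q{\left(r,M \right)} = 3 r$
$q{\left(2,-2 \right)} \left(I{\left(5 \right)} + l\right) = 3 \cdot 2 \left(-8 + 150\right) = 6 \cdot 142 = 852$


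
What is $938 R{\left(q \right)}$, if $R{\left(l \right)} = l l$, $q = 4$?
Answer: $15008$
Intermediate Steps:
$R{\left(l \right)} = l^{2}$
$938 R{\left(q \right)} = 938 \cdot 4^{2} = 938 \cdot 16 = 15008$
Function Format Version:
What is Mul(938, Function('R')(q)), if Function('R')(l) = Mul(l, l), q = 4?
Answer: 15008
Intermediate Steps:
Function('R')(l) = Pow(l, 2)
Mul(938, Function('R')(q)) = Mul(938, Pow(4, 2)) = Mul(938, 16) = 15008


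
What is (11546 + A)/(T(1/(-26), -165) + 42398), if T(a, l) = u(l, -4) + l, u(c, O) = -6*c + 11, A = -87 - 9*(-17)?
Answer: 5806/21617 ≈ 0.26858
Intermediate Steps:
A = 66 (A = -87 + 153 = 66)
u(c, O) = 11 - 6*c
T(a, l) = 11 - 5*l (T(a, l) = (11 - 6*l) + l = 11 - 5*l)
(11546 + A)/(T(1/(-26), -165) + 42398) = (11546 + 66)/((11 - 5*(-165)) + 42398) = 11612/((11 + 825) + 42398) = 11612/(836 + 42398) = 11612/43234 = 11612*(1/43234) = 5806/21617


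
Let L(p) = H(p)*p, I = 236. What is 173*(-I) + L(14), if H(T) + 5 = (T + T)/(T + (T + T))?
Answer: -122666/3 ≈ -40889.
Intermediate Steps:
H(T) = -13/3 (H(T) = -5 + (T + T)/(T + (T + T)) = -5 + (2*T)/(T + 2*T) = -5 + (2*T)/((3*T)) = -5 + (2*T)*(1/(3*T)) = -5 + ⅔ = -13/3)
L(p) = -13*p/3
173*(-I) + L(14) = 173*(-1*236) - 13/3*14 = 173*(-236) - 182/3 = -40828 - 182/3 = -122666/3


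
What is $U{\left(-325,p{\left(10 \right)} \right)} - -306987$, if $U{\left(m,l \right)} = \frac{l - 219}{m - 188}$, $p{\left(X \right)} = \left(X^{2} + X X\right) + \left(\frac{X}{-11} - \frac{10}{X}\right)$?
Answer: $\frac{1732327871}{5643} \approx 3.0699 \cdot 10^{5}$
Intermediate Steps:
$p{\left(X \right)} = - \frac{10}{X} + 2 X^{2} - \frac{X}{11}$ ($p{\left(X \right)} = \left(X^{2} + X^{2}\right) + \left(X \left(- \frac{1}{11}\right) - \frac{10}{X}\right) = 2 X^{2} - \left(\frac{10}{X} + \frac{X}{11}\right) = - \frac{10}{X} + 2 X^{2} - \frac{X}{11}$)
$U{\left(m,l \right)} = \frac{-219 + l}{-188 + m}$
$U{\left(-325,p{\left(10 \right)} \right)} - -306987 = \frac{-219 - \left(\frac{10}{11} + 1 - 200\right)}{-188 - 325} - -306987 = \frac{-219 - - \frac{2179}{11}}{-513} + 306987 = - \frac{-219 - - \frac{2179}{11}}{513} + 306987 = - \frac{-219 + \frac{2179}{11}}{513} + 306987 = \left(- \frac{1}{513}\right) \left(- \frac{230}{11}\right) + 306987 = \frac{230}{5643} + 306987 = \frac{1732327871}{5643}$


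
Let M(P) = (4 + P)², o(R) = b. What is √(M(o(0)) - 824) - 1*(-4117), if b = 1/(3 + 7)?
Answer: 4117 + I*√80719/10 ≈ 4117.0 + 28.411*I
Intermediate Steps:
b = ⅒ (b = 1/10 = ⅒ ≈ 0.10000)
o(R) = ⅒
√(M(o(0)) - 824) - 1*(-4117) = √((4 + ⅒)² - 824) - 1*(-4117) = √((41/10)² - 824) + 4117 = √(1681/100 - 824) + 4117 = √(-80719/100) + 4117 = I*√80719/10 + 4117 = 4117 + I*√80719/10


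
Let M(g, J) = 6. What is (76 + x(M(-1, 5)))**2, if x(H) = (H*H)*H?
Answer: 85264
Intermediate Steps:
x(H) = H**3 (x(H) = H**2*H = H**3)
(76 + x(M(-1, 5)))**2 = (76 + 6**3)**2 = (76 + 216)**2 = 292**2 = 85264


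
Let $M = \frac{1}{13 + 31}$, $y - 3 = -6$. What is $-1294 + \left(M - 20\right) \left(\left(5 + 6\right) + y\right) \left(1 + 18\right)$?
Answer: $- \frac{47636}{11} \approx -4330.5$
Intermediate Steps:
$y = -3$ ($y = 3 - 6 = -3$)
$M = \frac{1}{44} \approx 0.022727$
$-1294 + \left(M - 20\right) \left(\left(5 + 6\right) + y\right) \left(1 + 18\right) = -1294 + \left(\frac{1}{44} - 20\right) \left(\left(5 + 6\right) - 3\right) \left(1 + 18\right) = -1294 - \frac{879 \left(11 - 3\right) 19}{44} = -1294 - \frac{879 \cdot 8 \cdot 19}{44} = -1294 - \frac{33402}{11} = - \frac{47636}{11}$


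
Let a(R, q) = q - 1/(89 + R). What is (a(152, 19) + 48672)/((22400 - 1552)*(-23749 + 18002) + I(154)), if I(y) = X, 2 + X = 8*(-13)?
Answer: -1955755/4812511407 ≈ -0.00040639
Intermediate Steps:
X = -106 (X = -2 + 8*(-13) = -2 - 104 = -106)
I(y) = -106
(a(152, 19) + 48672)/((22400 - 1552)*(-23749 + 18002) + I(154)) = ((-1 + 89*19 + 152*19)/(89 + 152) + 48672)/((22400 - 1552)*(-23749 + 18002) - 106) = ((-1 + 1691 + 2888)/241 + 48672)/(20848*(-5747) - 106) = ((1/241)*4578 + 48672)/(-119813456 - 106) = (4578/241 + 48672)/(-119813562) = (11734530/241)*(-1/119813562) = -1955755/4812511407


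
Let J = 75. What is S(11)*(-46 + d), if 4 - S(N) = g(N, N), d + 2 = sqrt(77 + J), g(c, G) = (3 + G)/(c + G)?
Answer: -1776/11 + 74*sqrt(38)/11 ≈ -119.98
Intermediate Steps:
g(c, G) = (3 + G)/(G + c)
d = -2 + 2*sqrt(38) (d = -2 + sqrt(77 + 75) = -2 + sqrt(152) = -2 + 2*sqrt(38) ≈ 10.329)
S(N) = 4 - (3 + N)/(2*N) (S(N) = 4 - (3 + N)/(N + N) = 4 - (3 + N)/(2*N))
S(11)*(-46 + d) = ((1/2)*(-3 + 7*11)/11)*(-46 + (-2 + 2*sqrt(38))) = ((1/2)*(1/11)*(-3 + 77))*(-48 + 2*sqrt(38)) = ((1/2)*(1/11)*74)*(-48 + 2*sqrt(38)) = 37*(-48 + 2*sqrt(38))/11 = -1776/11 + 74*sqrt(38)/11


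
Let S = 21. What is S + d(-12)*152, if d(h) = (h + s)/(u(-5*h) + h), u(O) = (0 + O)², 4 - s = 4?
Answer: 6127/299 ≈ 20.492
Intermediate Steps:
s = 0 (s = 4 - 1*4 = 4 - 4 = 0)
u(O) = O²
d(h) = h/(h + 25*h²) (d(h) = (h + 0)/((-5*h)² + h) = h/(25*h² + h) = h/(h + 25*h²))
S + d(-12)*152 = 21 + 152/(1 + 25*(-12)) = 21 + 152/(1 - 300) = 21 + 152/(-299) = 21 - 1/299*152 = 21 - 152/299 = 6127/299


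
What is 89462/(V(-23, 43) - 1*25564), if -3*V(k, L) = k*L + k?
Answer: -134193/37840 ≈ -3.5463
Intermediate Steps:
V(k, L) = -k/3 - L*k/3 (V(k, L) = -(k*L + k)/3 = -(L*k + k)/3 = -(k + L*k)/3 = -k/3 - L*k/3)
89462/(V(-23, 43) - 1*25564) = 89462/(-⅓*(-23)*(1 + 43) - 1*25564) = 89462/(-⅓*(-23)*44 - 25564) = 89462/(1012/3 - 25564) = 89462/(-75680/3) = 89462*(-3/75680) = -134193/37840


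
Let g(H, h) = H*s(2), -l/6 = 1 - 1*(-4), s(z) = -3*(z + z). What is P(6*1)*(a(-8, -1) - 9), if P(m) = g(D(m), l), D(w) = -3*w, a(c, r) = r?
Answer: -2160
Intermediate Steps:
s(z) = -6*z
l = -30 (l = -6*(1 - 1*(-4)) = -6*(1 + 4) = -6*5 = -30)
g(H, h) = -12*H (g(H, h) = H*(-6*2) = H*(-12) = -12*H)
P(m) = 36*m (P(m) = -(-36)*m = 36*m)
P(6*1)*(a(-8, -1) - 9) = (36*(6*1))*(-1 - 9) = (36*6)*(-10) = 216*(-10) = -2160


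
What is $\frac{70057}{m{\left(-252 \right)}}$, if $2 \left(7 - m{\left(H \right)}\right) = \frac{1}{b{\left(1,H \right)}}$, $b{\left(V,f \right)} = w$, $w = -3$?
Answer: $\frac{420342}{43} \approx 9775.4$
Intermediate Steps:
$b{\left(V,f \right)} = -3$
$m{\left(H \right)} = \frac{43}{6}$ ($m{\left(H \right)} = 7 - \frac{1}{2 \left(-3\right)} = 7 - - \frac{1}{6} = 7 + \frac{1}{6} = \frac{43}{6}$)
$\frac{70057}{m{\left(-252 \right)}} = \frac{70057}{\frac{43}{6}} = 70057 \cdot \frac{6}{43} = \frac{420342}{43}$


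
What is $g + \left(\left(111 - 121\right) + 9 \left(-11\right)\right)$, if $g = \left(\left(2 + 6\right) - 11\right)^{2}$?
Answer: $-100$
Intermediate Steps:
$g = 9$ ($g = \left(8 - 11\right)^{2} = \left(-3\right)^{2} = 9$)
$g + \left(\left(111 - 121\right) + 9 \left(-11\right)\right) = 9 + \left(\left(111 - 121\right) + 9 \left(-11\right)\right) = 9 - 109 = -100$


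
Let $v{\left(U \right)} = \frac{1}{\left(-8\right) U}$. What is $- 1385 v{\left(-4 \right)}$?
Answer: $- \frac{1385}{32} \approx -43.281$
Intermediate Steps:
$v{\left(U \right)} = - \frac{1}{8 U}$
$- 1385 v{\left(-4 \right)} = - 1385 \left(- \frac{1}{8 \left(-4\right)}\right) = - 1385 \left(\left(- \frac{1}{8}\right) \left(- \frac{1}{4}\right)\right) = \left(-1385\right) \frac{1}{32} = - \frac{1385}{32}$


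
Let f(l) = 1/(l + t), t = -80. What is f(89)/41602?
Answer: 1/374418 ≈ 2.6708e-6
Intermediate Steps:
f(l) = 1/(-80 + l) (f(l) = 1/(l - 80) = 1/(-80 + l))
f(89)/41602 = 1/((-80 + 89)*41602) = (1/41602)/9 = (1/9)*(1/41602) = 1/374418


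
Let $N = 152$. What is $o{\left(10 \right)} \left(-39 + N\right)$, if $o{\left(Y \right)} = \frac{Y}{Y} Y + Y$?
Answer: $2260$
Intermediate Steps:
$o{\left(Y \right)} = 2 Y$ ($o{\left(Y \right)} = 1 Y + Y = Y + Y = 2 Y$)
$o{\left(10 \right)} \left(-39 + N\right) = 2 \cdot 10 \left(-39 + 152\right) = 20 \cdot 113 = 2260$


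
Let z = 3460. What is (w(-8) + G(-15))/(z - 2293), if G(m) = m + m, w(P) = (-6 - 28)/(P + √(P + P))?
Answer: -133/5835 + 17*I/11670 ≈ -0.022793 + 0.0014567*I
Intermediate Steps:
w(P) = -34/(P + √2*√P) (w(P) = -34/(P + √(2*P)) = -34/(P + √2*√P))
G(m) = 2*m
(w(-8) + G(-15))/(z - 2293) = (-34/(-8 + √2*√(-8)) + 2*(-15))/(3460 - 2293) = (-34/(-8 + √2*(2*I*√2)) - 30)/1167 = (-34*(-8 - 4*I)/80 - 30)*(1/1167) = (-17*(-8 - 4*I)/40 - 30)*(1/1167) = (-30 - 17*(-8 - 4*I)/40)*(1/1167) = -10/389 - 17*(-8 - 4*I)/46680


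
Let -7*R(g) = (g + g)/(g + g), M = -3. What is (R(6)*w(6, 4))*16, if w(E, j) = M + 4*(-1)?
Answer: 16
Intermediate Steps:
R(g) = -⅐ (R(g) = -(g + g)/(7*(g + g)) = -2*g/(7*(2*g)) = -2*g*1/(2*g)/7 = -⅐*1 = -⅐)
w(E, j) = -7 (w(E, j) = -3 + 4*(-1) = -3 - 4 = -7)
(R(6)*w(6, 4))*16 = -⅐*(-7)*16 = 1*16 = 16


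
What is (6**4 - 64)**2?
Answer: 1517824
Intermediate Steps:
(6**4 - 64)**2 = (1296 - 64)**2 = 1232**2 = 1517824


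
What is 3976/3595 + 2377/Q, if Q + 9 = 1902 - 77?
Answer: 15765731/6528520 ≈ 2.4149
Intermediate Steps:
Q = 1816 (Q = -9 + (1902 - 77) = -9 + 1825 = 1816)
3976/3595 + 2377/Q = 3976/3595 + 2377/1816 = 15765731/6528520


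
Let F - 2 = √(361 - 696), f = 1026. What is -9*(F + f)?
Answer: -9252 - 9*I*√335 ≈ -9252.0 - 164.73*I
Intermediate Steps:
F = 2 + I*√335 (F = 2 + √(361 - 696) = 2 + √(-335) = 2 + I*√335 ≈ 2.0 + 18.303*I)
-9*(F + f) = -9*((2 + I*√335) + 1026) = -9*(1028 + I*√335) = -9252 - 9*I*√335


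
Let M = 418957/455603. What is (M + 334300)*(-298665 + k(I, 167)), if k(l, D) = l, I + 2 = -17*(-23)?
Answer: -45429970699898532/455603 ≈ -9.9714e+10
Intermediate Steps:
M = 418957/455603 (M = 418957*(1/455603) = 418957/455603 ≈ 0.91957)
I = 389 (I = -2 - 17*(-23) = -2 + 391 = 389)
(M + 334300)*(-298665 + k(I, 167)) = (418957/455603 + 334300)*(-298665 + 389) = (152308501857/455603)*(-298276) = -45429970699898532/455603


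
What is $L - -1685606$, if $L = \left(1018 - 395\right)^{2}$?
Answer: $2073735$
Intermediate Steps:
$L = 388129$ ($L = 623^{2} = 388129$)
$L - -1685606 = 388129 - -1685606 = 388129 + 1685606 = 2073735$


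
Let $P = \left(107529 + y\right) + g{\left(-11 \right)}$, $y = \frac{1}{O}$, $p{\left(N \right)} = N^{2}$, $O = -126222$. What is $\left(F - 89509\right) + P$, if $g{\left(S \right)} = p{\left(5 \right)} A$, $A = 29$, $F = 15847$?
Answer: $\frac{4366271423}{126222} \approx 34592.0$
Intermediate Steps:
$y = - \frac{1}{126222}$ ($y = \frac{1}{-126222} = - \frac{1}{126222} \approx -7.9225 \cdot 10^{-6}$)
$g{\left(S \right)} = 725$ ($g{\left(S \right)} = 5^{2} \cdot 29 = 25 \cdot 29 = 725$)
$P = \frac{13664036387}{126222}$ ($P = \left(107529 - \frac{1}{126222}\right) + 725 = \frac{13572525437}{126222} + 725 = \frac{13664036387}{126222} \approx 1.0825 \cdot 10^{5}$)
$\left(F - 89509\right) + P = \left(15847 - 89509\right) + \frac{13664036387}{126222} = -73662 + \frac{13664036387}{126222} = \frac{4366271423}{126222}$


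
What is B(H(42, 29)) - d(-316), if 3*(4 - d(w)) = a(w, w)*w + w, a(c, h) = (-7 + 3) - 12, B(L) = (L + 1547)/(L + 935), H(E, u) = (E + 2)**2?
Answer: 503131/319 ≈ 1577.2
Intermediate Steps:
H(E, u) = (2 + E)**2
B(L) = (1547 + L)/(935 + L)
a(c, h) = -16 (a(c, h) = -4 - 12 = -16)
d(w) = 4 + 5*w (d(w) = 4 - (-16*w + w)/3 = 4 - (-5)*w = 4 + 5*w)
B(H(42, 29)) - d(-316) = (1547 + (2 + 42)**2)/(935 + (2 + 42)**2) - (4 + 5*(-316)) = (1547 + 44**2)/(935 + 44**2) - (4 - 1580) = (1547 + 1936)/(935 + 1936) - 1*(-1576) = 3483/2871 + 1576 = (1/2871)*3483 + 1576 = 387/319 + 1576 = 503131/319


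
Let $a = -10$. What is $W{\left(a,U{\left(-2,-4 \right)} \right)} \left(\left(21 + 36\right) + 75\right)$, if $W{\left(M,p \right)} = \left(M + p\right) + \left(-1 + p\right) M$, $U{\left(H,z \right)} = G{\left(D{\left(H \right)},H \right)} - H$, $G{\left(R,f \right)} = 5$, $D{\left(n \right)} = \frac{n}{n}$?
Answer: $-8316$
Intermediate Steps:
$D{\left(n \right)} = 1$
$U{\left(H,z \right)} = 5 - H$
$W{\left(M,p \right)} = M + p + M \left(-1 + p\right)$ ($W{\left(M,p \right)} = \left(M + p\right) + M \left(-1 + p\right) = M + p + M \left(-1 + p\right)$)
$W{\left(a,U{\left(-2,-4 \right)} \right)} \left(\left(21 + 36\right) + 75\right) = \left(5 - -2\right) \left(1 - 10\right) \left(\left(21 + 36\right) + 75\right) = \left(5 + 2\right) \left(-9\right) \left(57 + 75\right) = 7 \left(-9\right) 132 = \left(-63\right) 132 = -8316$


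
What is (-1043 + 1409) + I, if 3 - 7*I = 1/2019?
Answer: 5178734/14133 ≈ 366.43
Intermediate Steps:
I = 6056/14133 (I = 3/7 - ⅐/2019 = 3/7 - ⅐*1/2019 = 3/7 - 1/14133 = 6056/14133 ≈ 0.42850)
(-1043 + 1409) + I = (-1043 + 1409) + 6056/14133 = 366 + 6056/14133 = 5178734/14133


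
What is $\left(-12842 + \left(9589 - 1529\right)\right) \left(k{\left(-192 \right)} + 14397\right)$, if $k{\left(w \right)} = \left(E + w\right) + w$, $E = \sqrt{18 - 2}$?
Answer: $-67029294$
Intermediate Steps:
$E = 4$ ($E = \sqrt{16} = 4$)
$k{\left(w \right)} = 4 + 2 w$ ($k{\left(w \right)} = \left(4 + w\right) + w = 4 + 2 w$)
$\left(-12842 + \left(9589 - 1529\right)\right) \left(k{\left(-192 \right)} + 14397\right) = \left(-12842 + \left(9589 - 1529\right)\right) \left(\left(4 + 2 \left(-192\right)\right) + 14397\right) = \left(-12842 + \left(9589 - 1529\right)\right) \left(\left(4 - 384\right) + 14397\right) = \left(-12842 + 8060\right) \left(-380 + 14397\right) = \left(-4782\right) 14017 = -67029294$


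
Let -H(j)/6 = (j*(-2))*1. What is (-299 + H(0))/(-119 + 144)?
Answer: -299/25 ≈ -11.960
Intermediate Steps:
H(j) = 12*j (H(j) = -6*j*(-2) = -6*(-2*j) = -(-12)*j = 12*j)
(-299 + H(0))/(-119 + 144) = (-299 + 12*0)/(-119 + 144) = (-299 + 0)/25 = -299*1/25 = -299/25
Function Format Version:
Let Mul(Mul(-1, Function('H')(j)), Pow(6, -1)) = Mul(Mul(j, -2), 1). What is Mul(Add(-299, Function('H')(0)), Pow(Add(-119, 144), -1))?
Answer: Rational(-299, 25) ≈ -11.960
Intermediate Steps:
Function('H')(j) = Mul(12, j) (Function('H')(j) = Mul(-6, Mul(Mul(j, -2), 1)) = Mul(-6, Mul(Mul(-2, j), 1)) = Mul(-6, Mul(-2, j)) = Mul(12, j))
Mul(Add(-299, Function('H')(0)), Pow(Add(-119, 144), -1)) = Mul(Add(-299, Mul(12, 0)), Pow(Add(-119, 144), -1)) = Mul(Add(-299, 0), Pow(25, -1)) = Mul(-299, Rational(1, 25)) = Rational(-299, 25)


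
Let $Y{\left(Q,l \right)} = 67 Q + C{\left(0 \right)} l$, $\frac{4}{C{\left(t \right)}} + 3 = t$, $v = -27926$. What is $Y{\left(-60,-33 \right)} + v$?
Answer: $-31902$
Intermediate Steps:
$C{\left(t \right)} = \frac{4}{-3 + t}$
$Y{\left(Q,l \right)} = 67 Q - \frac{4 l}{3}$ ($Y{\left(Q,l \right)} = 67 Q + \frac{4}{-3 + 0} l = 67 Q + \frac{4}{-3} l = 67 Q + 4 \left(- \frac{1}{3}\right) l = 67 Q - \frac{4 l}{3}$)
$Y{\left(-60,-33 \right)} + v = \left(67 \left(-60\right) - -44\right) - 27926 = \left(-4020 + 44\right) - 27926 = -3976 - 27926 = -31902$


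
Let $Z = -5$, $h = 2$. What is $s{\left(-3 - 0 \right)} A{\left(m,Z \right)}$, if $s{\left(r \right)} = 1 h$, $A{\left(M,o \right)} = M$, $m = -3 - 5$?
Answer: $-16$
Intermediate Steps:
$m = -8$ ($m = -3 - 5 = -8$)
$s{\left(r \right)} = 2$ ($s{\left(r \right)} = 1 \cdot 2 = 2$)
$s{\left(-3 - 0 \right)} A{\left(m,Z \right)} = 2 \left(-8\right) = -16$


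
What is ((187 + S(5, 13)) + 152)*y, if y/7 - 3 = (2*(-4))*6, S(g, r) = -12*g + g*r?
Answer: -108360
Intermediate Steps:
y = -315 (y = 21 + 7*((2*(-4))*6) = 21 + 7*(-8*6) = 21 + 7*(-48) = 21 - 336 = -315)
((187 + S(5, 13)) + 152)*y = ((187 + 5*(-12 + 13)) + 152)*(-315) = ((187 + 5*1) + 152)*(-315) = ((187 + 5) + 152)*(-315) = (192 + 152)*(-315) = 344*(-315) = -108360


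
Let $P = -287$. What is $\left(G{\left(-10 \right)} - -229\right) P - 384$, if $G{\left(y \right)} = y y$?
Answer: $-94807$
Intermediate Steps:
$G{\left(y \right)} = y^{2}$
$\left(G{\left(-10 \right)} - -229\right) P - 384 = \left(\left(-10\right)^{2} - -229\right) \left(-287\right) - 384 = \left(100 + 229\right) \left(-287\right) - 384 = 329 \left(-287\right) - 384 = -94423 - 384 = -94807$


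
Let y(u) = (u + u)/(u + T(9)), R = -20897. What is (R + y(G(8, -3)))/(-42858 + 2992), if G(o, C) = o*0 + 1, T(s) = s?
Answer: 52242/99665 ≈ 0.52418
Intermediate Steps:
G(o, C) = 1 (G(o, C) = 0 + 1 = 1)
y(u) = 2*u/(9 + u) (y(u) = (u + u)/(u + 9) = (2*u)/(9 + u) = 2*u/(9 + u))
(R + y(G(8, -3)))/(-42858 + 2992) = (-20897 + 2*1/(9 + 1))/(-42858 + 2992) = (-20897 + 2*1/10)/(-39866) = (-20897 + 2*1*(⅒))*(-1/39866) = (-20897 + ⅕)*(-1/39866) = -104484/5*(-1/39866) = 52242/99665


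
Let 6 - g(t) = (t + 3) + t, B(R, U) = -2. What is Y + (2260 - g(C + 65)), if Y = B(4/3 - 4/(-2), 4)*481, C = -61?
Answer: 1303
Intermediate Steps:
g(t) = 3 - 2*t (g(t) = 6 - ((t + 3) + t) = 6 - ((3 + t) + t) = 6 - (3 + 2*t) = 6 + (-3 - 2*t) = 3 - 2*t)
Y = -962 (Y = -2*481 = -962)
Y + (2260 - g(C + 65)) = -962 + (2260 - (3 - 2*(-61 + 65))) = -962 + (2260 - (3 - 2*4)) = -962 + (2260 - (3 - 8)) = -962 + (2260 - 1*(-5)) = -962 + (2260 + 5) = -962 + 2265 = 1303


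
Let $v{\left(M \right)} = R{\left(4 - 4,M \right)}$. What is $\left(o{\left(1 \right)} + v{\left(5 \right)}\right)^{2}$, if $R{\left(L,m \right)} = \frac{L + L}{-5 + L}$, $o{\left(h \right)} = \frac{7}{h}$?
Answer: $49$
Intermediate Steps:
$R{\left(L,m \right)} = \frac{2 L}{-5 + L}$
$v{\left(M \right)} = 0$ ($v{\left(M \right)} = \frac{2 \left(4 - 4\right)}{-5 + \left(4 - 4\right)} = 2 \cdot 0 \frac{1}{-5 + 0} = 2 \cdot 0 \frac{1}{-5} = 2 \cdot 0 \left(- \frac{1}{5}\right) = 0$)
$\left(o{\left(1 \right)} + v{\left(5 \right)}\right)^{2} = \left(\frac{7}{1} + 0\right)^{2} = \left(7 \cdot 1 + 0\right)^{2} = \left(7 + 0\right)^{2} = 7^{2} = 49$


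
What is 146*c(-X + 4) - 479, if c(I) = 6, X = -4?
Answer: 397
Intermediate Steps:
146*c(-X + 4) - 479 = 146*6 - 479 = 876 - 479 = 397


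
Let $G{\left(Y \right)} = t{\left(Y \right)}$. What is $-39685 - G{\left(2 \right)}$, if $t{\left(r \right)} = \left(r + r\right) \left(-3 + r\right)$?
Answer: $-39681$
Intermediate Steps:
$t{\left(r \right)} = 2 r \left(-3 + r\right)$
$G{\left(Y \right)} = 2 Y \left(-3 + Y\right)$
$-39685 - G{\left(2 \right)} = -39685 - 2 \cdot 2 \left(-3 + 2\right) = -39685 - 2 \cdot 2 \left(-1\right) = -39685 - -4 = -39685 + 4 = -39681$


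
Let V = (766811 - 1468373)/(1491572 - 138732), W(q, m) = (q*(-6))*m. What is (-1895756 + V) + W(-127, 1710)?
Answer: -400938835901/676420 ≈ -5.9274e+5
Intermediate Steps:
W(q, m) = -6*m*q (W(q, m) = (-6*q)*m = -6*m*q)
V = -350781/676420 (V = -701562/1352840 = -701562*1/1352840 = -350781/676420 ≈ -0.51858)
(-1895756 + V) + W(-127, 1710) = (-1895756 - 350781/676420) - 6*1710*(-127) = -1282327624301/676420 + 1303020 = -400938835901/676420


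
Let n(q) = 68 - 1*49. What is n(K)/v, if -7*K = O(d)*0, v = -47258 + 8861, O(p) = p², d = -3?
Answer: -19/38397 ≈ -0.00049483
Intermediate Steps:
v = -38397
K = 0 (K = -(-3)²*0/7 = -9*0/7 = -⅐*0 = 0)
n(q) = 19 (n(q) = 68 - 49 = 19)
n(K)/v = 19/(-38397) = 19*(-1/38397) = -19/38397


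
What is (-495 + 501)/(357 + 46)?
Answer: 6/403 ≈ 0.014888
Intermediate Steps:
(-495 + 501)/(357 + 46) = 6/403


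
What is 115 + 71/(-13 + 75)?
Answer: 7201/62 ≈ 116.15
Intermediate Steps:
115 + 71/(-13 + 75) = 115 + 71/62 = 7201/62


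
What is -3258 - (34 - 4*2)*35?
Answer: -4168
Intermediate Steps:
-3258 - (34 - 4*2)*35 = -3258 - (34 - 8)*35 = -3258 - 26*35 = -3258 - 1*910 = -3258 - 910 = -4168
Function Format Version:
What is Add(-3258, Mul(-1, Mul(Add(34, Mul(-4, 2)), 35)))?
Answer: -4168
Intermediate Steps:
Add(-3258, Mul(-1, Mul(Add(34, Mul(-4, 2)), 35))) = Add(-3258, Mul(-1, Mul(Add(34, -8), 35))) = Add(-3258, Mul(-1, Mul(26, 35))) = Add(-3258, Mul(-1, 910)) = Add(-3258, -910) = -4168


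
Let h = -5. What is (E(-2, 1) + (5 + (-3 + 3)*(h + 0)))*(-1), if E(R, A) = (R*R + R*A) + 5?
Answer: -12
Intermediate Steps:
E(R, A) = 5 + R**2 + A*R (E(R, A) = (R**2 + A*R) + 5 = 5 + R**2 + A*R)
(E(-2, 1) + (5 + (-3 + 3)*(h + 0)))*(-1) = ((5 + (-2)**2 + 1*(-2)) + (5 + (-3 + 3)*(-5 + 0)))*(-1) = ((5 + 4 - 2) + (5 + 0*(-5)))*(-1) = (7 + (5 + 0))*(-1) = (7 + 5)*(-1) = 12*(-1) = -12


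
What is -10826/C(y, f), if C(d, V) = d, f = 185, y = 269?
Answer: -10826/269 ≈ -40.245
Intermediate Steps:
-10826/C(y, f) = -10826/269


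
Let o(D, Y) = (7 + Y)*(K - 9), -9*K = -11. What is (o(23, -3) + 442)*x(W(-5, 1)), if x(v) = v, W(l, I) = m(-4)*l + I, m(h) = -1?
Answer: 7396/3 ≈ 2465.3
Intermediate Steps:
K = 11/9 (K = -⅑*(-11) = 11/9 ≈ 1.2222)
o(D, Y) = -490/9 - 70*Y/9 (o(D, Y) = (7 + Y)*(11/9 - 9) = (7 + Y)*(-70/9) = -490/9 - 70*Y/9)
W(l, I) = I - l (W(l, I) = -l + I = I - l)
(o(23, -3) + 442)*x(W(-5, 1)) = ((-490/9 - 70/9*(-3)) + 442)*(1 - 1*(-5)) = ((-490/9 + 70/3) + 442)*(1 + 5) = (-280/9 + 442)*6 = (3698/9)*6 = 7396/3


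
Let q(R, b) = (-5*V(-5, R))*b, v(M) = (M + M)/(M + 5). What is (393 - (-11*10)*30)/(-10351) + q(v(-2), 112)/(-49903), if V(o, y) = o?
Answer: -30467797/73792279 ≈ -0.41289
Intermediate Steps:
v(M) = 2*M/(5 + M) (v(M) = (2*M)/(5 + M) = 2*M/(5 + M))
q(R, b) = 25*b (q(R, b) = (-5*(-5))*b = 25*b)
(393 - (-11*10)*30)/(-10351) + q(v(-2), 112)/(-49903) = (393 - (-11*10)*30)/(-10351) + (25*112)/(-49903) = (393 - (-110)*30)*(-1/10351) + 2800*(-1/49903) = (393 - 1*(-3300))*(-1/10351) - 400/7129 = (393 + 3300)*(-1/10351) - 400/7129 = 3693*(-1/10351) - 400/7129 = -3693/10351 - 400/7129 = -30467797/73792279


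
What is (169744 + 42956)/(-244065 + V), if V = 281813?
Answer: 53175/9437 ≈ 5.6347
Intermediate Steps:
(169744 + 42956)/(-244065 + V) = (169744 + 42956)/(-244065 + 281813) = 212700/37748 = 212700*(1/37748) = 53175/9437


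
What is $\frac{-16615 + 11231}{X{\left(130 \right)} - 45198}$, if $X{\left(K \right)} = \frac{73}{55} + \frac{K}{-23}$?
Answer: $\frac{6810760}{57180941} \approx 0.11911$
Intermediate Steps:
$X{\left(K \right)} = \frac{73}{55} - \frac{K}{23}$ ($X{\left(K \right)} = 73 \cdot \frac{1}{55} + K \left(- \frac{1}{23}\right) = \frac{73}{55} - \frac{K}{23}$)
$\frac{-16615 + 11231}{X{\left(130 \right)} - 45198} = \frac{-16615 + 11231}{\left(\frac{73}{55} - \frac{130}{23}\right) - 45198} = - \frac{5384}{\left(\frac{73}{55} - \frac{130}{23}\right) - 45198} = - \frac{5384}{- \frac{5471}{1265} - 45198} = - \frac{5384}{- \frac{57180941}{1265}} = \left(-5384\right) \left(- \frac{1265}{57180941}\right) = \frac{6810760}{57180941}$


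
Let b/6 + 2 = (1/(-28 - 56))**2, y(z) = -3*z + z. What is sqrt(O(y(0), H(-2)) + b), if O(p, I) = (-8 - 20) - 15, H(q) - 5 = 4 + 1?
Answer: I*sqrt(388074)/84 ≈ 7.4161*I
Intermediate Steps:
H(q) = 10 (H(q) = 5 + (4 + 1) = 5 + 5 = 10)
y(z) = -2*z
O(p, I) = -43 (O(p, I) = -28 - 15 = -43)
b = -14111/1176 (b = -12 + 6*(1/(-28 - 56))**2 = -12 + 6*(1/(-84))**2 = -12 + 6*(-1/84)**2 = -12 + 6*(1/7056) = -12 + 1/1176 = -14111/1176 ≈ -11.999)
sqrt(O(y(0), H(-2)) + b) = sqrt(-43 - 14111/1176) = sqrt(-64679/1176) = I*sqrt(388074)/84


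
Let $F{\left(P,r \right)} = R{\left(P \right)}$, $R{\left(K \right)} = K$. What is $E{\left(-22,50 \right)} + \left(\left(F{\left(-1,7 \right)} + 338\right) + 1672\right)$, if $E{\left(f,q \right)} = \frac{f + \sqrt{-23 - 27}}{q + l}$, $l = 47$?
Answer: $\frac{194851}{97} + \frac{5 i \sqrt{2}}{97} \approx 2008.8 + 0.072898 i$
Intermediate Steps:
$F{\left(P,r \right)} = P$
$E{\left(f,q \right)} = \frac{f + 5 i \sqrt{2}}{47 + q}$ ($E{\left(f,q \right)} = \frac{f + \sqrt{-23 - 27}}{q + 47} = \frac{f + \sqrt{-50}}{47 + q} = \frac{f + 5 i \sqrt{2}}{47 + q}$)
$E{\left(-22,50 \right)} + \left(\left(F{\left(-1,7 \right)} + 338\right) + 1672\right) = \frac{-22 + 5 i \sqrt{2}}{47 + 50} + \left(\left(-1 + 338\right) + 1672\right) = \frac{-22 + 5 i \sqrt{2}}{97} + \left(337 + 1672\right) = \frac{-22 + 5 i \sqrt{2}}{97} + 2009 = \left(- \frac{22}{97} + \frac{5 i \sqrt{2}}{97}\right) + 2009 = \frac{194851}{97} + \frac{5 i \sqrt{2}}{97}$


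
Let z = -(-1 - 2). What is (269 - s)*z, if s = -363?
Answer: 1896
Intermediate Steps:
z = 3 (z = -1*(-3) = 3)
(269 - s)*z = (269 - 1*(-363))*3 = (269 + 363)*3 = 632*3 = 1896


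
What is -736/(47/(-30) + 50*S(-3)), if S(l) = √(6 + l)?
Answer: -1037760/6747791 - 33120000*√3/6747791 ≈ -8.6552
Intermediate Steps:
-736/(47/(-30) + 50*S(-3)) = -736/(47/(-30) + 50*√(6 - 3)) = -736/(47*(-1/30) + 50*√3) = -736/(-47/30 + 50*√3)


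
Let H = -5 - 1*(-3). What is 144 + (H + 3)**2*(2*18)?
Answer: 180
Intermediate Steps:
H = -2 (H = -5 + 3 = -2)
144 + (H + 3)**2*(2*18) = 144 + (-2 + 3)**2*(2*18) = 144 + 1**2*36 = 144 + 1*36 = 144 + 36 = 180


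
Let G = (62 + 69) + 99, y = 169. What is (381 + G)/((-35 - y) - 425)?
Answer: -611/629 ≈ -0.97138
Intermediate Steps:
G = 230 (G = 131 + 99 = 230)
(381 + G)/((-35 - y) - 425) = (381 + 230)/((-35 - 1*169) - 425) = 611/((-35 - 169) - 425) = 611/(-204 - 425) = 611/(-629) = 611*(-1/629) = -611/629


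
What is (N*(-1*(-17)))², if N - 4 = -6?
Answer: 1156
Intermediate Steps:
N = -2 (N = 4 - 6 = -2)
(N*(-1*(-17)))² = (-(-2)*(-17))² = (-2*17)² = (-34)² = 1156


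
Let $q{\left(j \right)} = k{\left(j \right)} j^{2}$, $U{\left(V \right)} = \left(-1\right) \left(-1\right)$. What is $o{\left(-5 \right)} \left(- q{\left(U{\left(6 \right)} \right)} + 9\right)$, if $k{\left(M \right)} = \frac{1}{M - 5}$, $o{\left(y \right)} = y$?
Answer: $- \frac{185}{4} \approx -46.25$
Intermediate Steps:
$U{\left(V \right)} = 1$
$k{\left(M \right)} = \frac{1}{-5 + M}$
$q{\left(j \right)} = \frac{j^{2}}{-5 + j}$
$o{\left(-5 \right)} \left(- q{\left(U{\left(6 \right)} \right)} + 9\right) = - 5 \left(- \frac{1^{2}}{-5 + 1} + 9\right) = - 5 \left(- \frac{1}{-4} + 9\right) = - 5 \left(- \frac{1 \left(-1\right)}{4} + 9\right) = - 5 \left(\left(-1\right) \left(- \frac{1}{4}\right) + 9\right) = - 5 \left(\frac{1}{4} + 9\right) = \left(-5\right) \frac{37}{4} = - \frac{185}{4}$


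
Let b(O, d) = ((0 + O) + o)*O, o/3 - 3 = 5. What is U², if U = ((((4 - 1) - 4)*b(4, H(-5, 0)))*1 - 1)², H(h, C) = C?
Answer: 163047361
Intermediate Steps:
o = 24 (o = 9 + 3*5 = 9 + 15 = 24)
b(O, d) = O*(24 + O) (b(O, d) = ((0 + O) + 24)*O = (O + 24)*O = (24 + O)*O = O*(24 + O))
U = 12769 (U = ((((4 - 1) - 4)*(4*(24 + 4)))*1 - 1)² = (((3 - 4)*(4*28))*1 - 1)² = (-1*112*1 - 1)² = (-112*1 - 1)² = (-112 - 1)² = (-113)² = 12769)
U² = 12769² = 163047361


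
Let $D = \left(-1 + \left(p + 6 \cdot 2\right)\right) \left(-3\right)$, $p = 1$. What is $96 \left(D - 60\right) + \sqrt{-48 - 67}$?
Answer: $-9216 + i \sqrt{115} \approx -9216.0 + 10.724 i$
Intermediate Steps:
$D = -36$ ($D = \left(-1 + \left(1 + 6 \cdot 2\right)\right) \left(-3\right) = \left(-1 + \left(1 + 12\right)\right) \left(-3\right) = \left(-1 + 13\right) \left(-3\right) = 12 \left(-3\right) = -36$)
$96 \left(D - 60\right) + \sqrt{-48 - 67} = 96 \left(-36 - 60\right) + \sqrt{-48 - 67} = 96 \left(-96\right) + \sqrt{-115} = -9216 + i \sqrt{115}$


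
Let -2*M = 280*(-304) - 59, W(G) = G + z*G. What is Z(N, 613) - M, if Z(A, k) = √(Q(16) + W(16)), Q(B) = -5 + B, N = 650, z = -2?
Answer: -85179/2 + I*√5 ≈ -42590.0 + 2.2361*I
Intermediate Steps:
W(G) = -G (W(G) = G - 2*G = -G)
Z(A, k) = I*√5 (Z(A, k) = √((-5 + 16) - 1*16) = √(11 - 16) = √(-5) = I*√5)
M = 85179/2 (M = -(280*(-304) - 59)/2 = -(-85120 - 59)/2 = -½*(-85179) = 85179/2 ≈ 42590.)
Z(N, 613) - M = I*√5 - 1*85179/2 = I*√5 - 85179/2 = -85179/2 + I*√5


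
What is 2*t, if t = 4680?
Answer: 9360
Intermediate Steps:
2*t = 2*4680 = 9360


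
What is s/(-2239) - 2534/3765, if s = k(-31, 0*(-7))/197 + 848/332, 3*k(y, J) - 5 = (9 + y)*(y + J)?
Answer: -92998261541/137836232085 ≈ -0.67470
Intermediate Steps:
k(y, J) = 5/3 + (9 + y)*(J + y)/3 (k(y, J) = 5/3 + ((9 + y)*(y + J))/3 = 5/3 + ((9 + y)*(J + y))/3 = 5/3 + (9 + y)*(J + y)/3)
s = 60771/16351 (s = (5/3 + 3*(0*(-7)) + 3*(-31) + (⅓)*(-31)² + (⅓)*(0*(-7))*(-31))/197 + 848/332 = (5/3 + 3*0 - 93 + (⅓)*961 + (⅓)*0*(-31))*(1/197) + 848*(1/332) = (5/3 + 0 - 93 + 961/3 + 0)*(1/197) + 212/83 = 229*(1/197) + 212/83 = 229/197 + 212/83 = 60771/16351 ≈ 3.7167)
s/(-2239) - 2534/3765 = (60771/16351)/(-2239) - 2534/3765 = (60771/16351)*(-1/2239) - 2534*1/3765 = -60771/36609889 - 2534/3765 = -92998261541/137836232085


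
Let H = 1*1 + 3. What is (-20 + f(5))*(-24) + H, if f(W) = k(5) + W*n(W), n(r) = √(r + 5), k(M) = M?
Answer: 364 - 120*√10 ≈ -15.473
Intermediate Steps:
n(r) = √(5 + r)
f(W) = 5 + W*√(5 + W)
H = 4 (H = 1 + 3 = 4)
(-20 + f(5))*(-24) + H = (-20 + (5 + 5*√(5 + 5)))*(-24) + 4 = (-20 + (5 + 5*√10))*(-24) + 4 = (-15 + 5*√10)*(-24) + 4 = (360 - 120*√10) + 4 = 364 - 120*√10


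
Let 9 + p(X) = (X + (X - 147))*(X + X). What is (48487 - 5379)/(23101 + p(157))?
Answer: 1658/2905 ≈ 0.57074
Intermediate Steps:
p(X) = -9 + 2*X*(-147 + 2*X) (p(X) = -9 + (X + (X - 147))*(X + X) = -9 + (X + (-147 + X))*(2*X) = -9 + (-147 + 2*X)*(2*X) = -9 + 2*X*(-147 + 2*X))
(48487 - 5379)/(23101 + p(157)) = (48487 - 5379)/(23101 + (-9 - 294*157 + 4*157²)) = 43108/(23101 + (-9 - 46158 + 4*24649)) = 43108/(23101 + (-9 - 46158 + 98596)) = 43108/(23101 + 52429) = 43108/75530 = 43108*(1/75530) = 1658/2905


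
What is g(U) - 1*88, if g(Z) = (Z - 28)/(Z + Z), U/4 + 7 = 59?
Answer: -9107/104 ≈ -87.567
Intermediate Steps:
U = 208 (U = -28 + 4*59 = -28 + 236 = 208)
g(Z) = (-28 + Z)/(2*Z) (g(Z) = (-28 + Z)/((2*Z)) = (-28 + Z)*(1/(2*Z)) = (-28 + Z)/(2*Z))
g(U) - 1*88 = (½)*(-28 + 208)/208 - 1*88 = (½)*(1/208)*180 - 88 = 45/104 - 88 = -9107/104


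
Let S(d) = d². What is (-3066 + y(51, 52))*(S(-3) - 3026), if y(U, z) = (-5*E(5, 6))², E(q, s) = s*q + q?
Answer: -83145503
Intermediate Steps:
E(q, s) = q + q*s (E(q, s) = q*s + q = q + q*s)
y(U, z) = 30625 (y(U, z) = (-25*(1 + 6))² = (-25*7)² = (-5*35)² = (-175)² = 30625)
(-3066 + y(51, 52))*(S(-3) - 3026) = (-3066 + 30625)*((-3)² - 3026) = 27559*(9 - 3026) = 27559*(-3017) = -83145503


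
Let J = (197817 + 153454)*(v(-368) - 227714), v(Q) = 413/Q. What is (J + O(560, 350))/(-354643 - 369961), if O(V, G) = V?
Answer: 29436216282635/266654272 ≈ 1.1039e+5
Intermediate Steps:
J = -29436216488715/368 (J = (197817 + 153454)*(413/(-368) - 227714) = 351271*(413*(-1/368) - 227714) = 351271*(-413/368 - 227714) = 351271*(-83799165/368) = -29436216488715/368 ≈ -7.9990e+10)
(J + O(560, 350))/(-354643 - 369961) = (-29436216488715/368 + 560)/(-354643 - 369961) = -29436216282635/368/(-724604) = -29436216282635/368*(-1/724604) = 29436216282635/266654272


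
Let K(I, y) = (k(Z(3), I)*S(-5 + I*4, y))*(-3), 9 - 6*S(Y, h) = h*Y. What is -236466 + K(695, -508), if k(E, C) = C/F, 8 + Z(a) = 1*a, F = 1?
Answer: -980220687/2 ≈ -4.9011e+8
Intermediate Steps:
S(Y, h) = 3/2 - Y*h/6 (S(Y, h) = 3/2 - h*Y/6 = 3/2 - Y*h/6)
Z(a) = -8 + a (Z(a) = -8 + 1*a = -8 + a)
k(E, C) = C (k(E, C) = C/1 = C*1 = C)
K(I, y) = -3*I*(3/2 - y*(-5 + 4*I)/6) (K(I, y) = (I*(3/2 - (-5 + I*4)*y/6))*(-3) = (I*(3/2 - (-5 + 4*I)*y/6))*(-3) = (I*(3/2 - y*(-5 + 4*I)/6))*(-3) = -3*I*(3/2 - y*(-5 + 4*I)/6))
-236466 + K(695, -508) = -236466 + (½)*695*(-9 - 508*(-5 + 4*695)) = -236466 + (½)*695*(-9 - 508*(-5 + 2780)) = -236466 + (½)*695*(-9 - 508*2775) = -236466 + (½)*695*(-9 - 1409700) = -236466 + (½)*695*(-1409709) = -236466 - 979747755/2 = -980220687/2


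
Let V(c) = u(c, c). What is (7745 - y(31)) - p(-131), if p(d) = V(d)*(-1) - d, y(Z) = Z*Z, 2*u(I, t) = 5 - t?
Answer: 6721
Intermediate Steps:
u(I, t) = 5/2 - t/2 (u(I, t) = (5 - t)/2 = 5/2 - t/2)
y(Z) = Z²
V(c) = 5/2 - c/2
p(d) = -5/2 - d/2 (p(d) = (5/2 - d/2)*(-1) - d = (-5/2 + d/2) - d = -5/2 - d/2)
(7745 - y(31)) - p(-131) = (7745 - 1*31²) - (-5/2 - ½*(-131)) = (7745 - 1*961) - (-5/2 + 131/2) = (7745 - 961) - 1*63 = 6784 - 63 = 6721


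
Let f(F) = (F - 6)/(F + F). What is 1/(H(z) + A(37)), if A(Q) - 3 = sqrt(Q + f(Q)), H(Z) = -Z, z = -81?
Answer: 2072/173125 - sqrt(204906)/519375 ≈ 0.011097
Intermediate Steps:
f(F) = (-6 + F)/(2*F) (f(F) = (-6 + F)/((2*F)) = (-6 + F)*(1/(2*F)) = (-6 + F)/(2*F))
A(Q) = 3 + sqrt(Q + (-6 + Q)/(2*Q))
1/(H(z) + A(37)) = 1/(-1*(-81) + (3 + sqrt(2 - 12/37 + 4*37)/2)) = 1/(81 + (3 + sqrt(2 - 12*1/37 + 148)/2)) = 1/(81 + (3 + sqrt(2 - 12/37 + 148)/2)) = 1/(81 + (3 + sqrt(5538/37)/2)) = 1/(81 + (3 + (sqrt(204906)/37)/2)) = 1/(81 + (3 + sqrt(204906)/74)) = 1/(84 + sqrt(204906)/74)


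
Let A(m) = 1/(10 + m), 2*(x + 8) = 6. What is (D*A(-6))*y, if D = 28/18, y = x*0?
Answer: 0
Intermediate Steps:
x = -5 (x = -8 + (½)*6 = -8 + 3 = -5)
y = 0 (y = -5*0 = 0)
D = 14/9 (D = 28*(1/18) = 14/9 ≈ 1.5556)
(D*A(-6))*y = (14/(9*(10 - 6)))*0 = ((14/9)/4)*0 = ((14/9)*(¼))*0 = (7/18)*0 = 0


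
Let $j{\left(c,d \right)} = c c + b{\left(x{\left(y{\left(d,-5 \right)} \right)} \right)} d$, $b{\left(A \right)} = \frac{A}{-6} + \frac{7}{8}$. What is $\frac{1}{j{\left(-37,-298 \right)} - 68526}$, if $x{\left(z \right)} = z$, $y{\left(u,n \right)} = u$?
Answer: $- \frac{12}{986621} \approx -1.2163 \cdot 10^{-5}$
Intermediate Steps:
$b{\left(A \right)} = \frac{7}{8} - \frac{A}{6}$ ($b{\left(A \right)} = A \left(- \frac{1}{6}\right) + 7 \cdot \frac{1}{8} = - \frac{A}{6} + \frac{7}{8} = \frac{7}{8} - \frac{A}{6}$)
$j{\left(c,d \right)} = c^{2} + d \left(\frac{7}{8} - \frac{d}{6}\right)$ ($j{\left(c,d \right)} = c c + \left(\frac{7}{8} - \frac{d}{6}\right) d = c^{2} + d \left(\frac{7}{8} - \frac{d}{6}\right)$)
$\frac{1}{j{\left(-37,-298 \right)} - 68526} = \frac{1}{\left(\left(-37\right)^{2} - - \frac{149 \left(-21 + 4 \left(-298\right)\right)}{12}\right) - 68526} = \frac{1}{\left(1369 - - \frac{149 \left(-21 - 1192\right)}{12}\right) - 68526} = \frac{1}{\left(1369 - \left(- \frac{149}{12}\right) \left(-1213\right)\right) - 68526} = \frac{1}{\left(1369 - \frac{180737}{12}\right) - 68526} = \frac{1}{- \frac{164309}{12} - 68526} = \frac{1}{- \frac{986621}{12}} = - \frac{12}{986621}$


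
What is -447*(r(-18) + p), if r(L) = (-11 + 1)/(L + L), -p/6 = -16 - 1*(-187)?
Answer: 2750987/6 ≈ 4.5850e+5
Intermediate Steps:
p = -1026 (p = -6*(-16 - 1*(-187)) = -6*(-16 + 187) = -6*171 = -1026)
r(L) = -5/L (r(L) = -10*1/(2*L) = -5/L)
-447*(r(-18) + p) = -447*(-5/(-18) - 1026) = -447*(-5*(-1/18) - 1026) = -447*(5/18 - 1026) = -447*(-18463/18) = 2750987/6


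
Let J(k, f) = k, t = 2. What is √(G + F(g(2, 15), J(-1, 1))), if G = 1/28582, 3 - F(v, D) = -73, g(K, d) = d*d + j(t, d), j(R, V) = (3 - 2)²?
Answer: √62086763606/28582 ≈ 8.7178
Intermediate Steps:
j(R, V) = 1 (j(R, V) = 1² = 1)
g(K, d) = 1 + d² (g(K, d) = d*d + 1 = d² + 1 = 1 + d²)
F(v, D) = 76 (F(v, D) = 3 - 1*(-73) = 3 + 73 = 76)
G = 1/28582 ≈ 3.4987e-5
√(G + F(g(2, 15), J(-1, 1))) = √(1/28582 + 76) = √(2172233/28582) = √62086763606/28582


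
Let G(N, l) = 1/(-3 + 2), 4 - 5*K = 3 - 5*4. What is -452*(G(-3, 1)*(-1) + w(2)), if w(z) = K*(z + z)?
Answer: -40228/5 ≈ -8045.6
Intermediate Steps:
K = 21/5 (K = ⅘ - (3 - 5*4)/5 = ⅘ - (3 - 20)/5 = ⅘ - ⅕*(-17) = ⅘ + 17/5 = 21/5 ≈ 4.2000)
G(N, l) = -1 (G(N, l) = 1/(-1) = -1)
w(z) = 42*z/5 (w(z) = 21*(z + z)/5 = 21*(2*z)/5 = 42*z/5)
-452*(G(-3, 1)*(-1) + w(2)) = -452*(-1*(-1) + (42/5)*2) = -452*(1 + 84/5) = -452*89/5 = -40228/5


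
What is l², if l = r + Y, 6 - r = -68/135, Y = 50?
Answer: 58186384/18225 ≈ 3192.7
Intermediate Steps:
r = 878/135 (r = 6 - (-68)/135 = 6 - 1*(-68/135) = 6 + 68/135 = 878/135 ≈ 6.5037)
l = 7628/135 (l = 878/135 + 50 = 7628/135 ≈ 56.504)
l² = (7628/135)² = 58186384/18225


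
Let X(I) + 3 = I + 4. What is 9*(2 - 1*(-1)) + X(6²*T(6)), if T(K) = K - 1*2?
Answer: 172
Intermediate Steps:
T(K) = -2 + K (T(K) = K - 2 = -2 + K)
X(I) = 1 + I (X(I) = -3 + (I + 4) = -3 + (4 + I) = 1 + I)
9*(2 - 1*(-1)) + X(6²*T(6)) = 9*(2 - 1*(-1)) + (1 + 6²*(-2 + 6)) = 9*(2 + 1) + (1 + 36*4) = 9*3 + (1 + 144) = 27 + 145 = 172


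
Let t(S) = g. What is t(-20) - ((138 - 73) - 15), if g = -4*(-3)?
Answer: -38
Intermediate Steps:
g = 12
t(S) = 12
t(-20) - ((138 - 73) - 15) = 12 - ((138 - 73) - 15) = 12 - (65 - 15) = 12 - 1*50 = 12 - 50 = -38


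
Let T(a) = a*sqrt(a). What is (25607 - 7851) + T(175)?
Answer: 17756 + 875*sqrt(7) ≈ 20071.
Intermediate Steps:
T(a) = a**(3/2)
(25607 - 7851) + T(175) = (25607 - 7851) + 175**(3/2) = 17756 + 875*sqrt(7)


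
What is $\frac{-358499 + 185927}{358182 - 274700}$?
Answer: $- \frac{86286}{41741} \approx -2.0672$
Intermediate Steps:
$\frac{-358499 + 185927}{358182 - 274700} = - \frac{172572}{83482} = \left(-172572\right) \frac{1}{83482} = - \frac{86286}{41741}$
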